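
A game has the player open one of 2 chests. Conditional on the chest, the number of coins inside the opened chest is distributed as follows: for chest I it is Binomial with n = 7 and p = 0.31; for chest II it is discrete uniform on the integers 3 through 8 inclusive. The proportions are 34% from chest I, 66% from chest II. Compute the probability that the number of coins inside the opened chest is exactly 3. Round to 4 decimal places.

0.1904

Conditional on each chest, P(X = 3): I: 0.236347; II: 0.166667.
By total probability, P(X = 3) = 0.34·0.236347 + 0.66·0.166667 = 0.190358.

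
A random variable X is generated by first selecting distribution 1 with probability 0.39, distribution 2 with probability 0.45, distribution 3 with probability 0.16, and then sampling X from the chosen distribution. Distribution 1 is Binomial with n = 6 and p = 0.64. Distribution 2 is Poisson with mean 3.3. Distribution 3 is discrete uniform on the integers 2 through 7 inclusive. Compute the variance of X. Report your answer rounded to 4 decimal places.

Per component, 1: μ=3.84, E[X²]=16.128; 2: μ=3.3, E[X²]=14.19; 3: μ=4.5, E[X²]=23.1667.
E[X] = 0.39·3.84 + 0.45·3.3 + 0.16·4.5 = 3.7026.
E[X²] = 0.39·16.128 + 0.45·14.19 + 0.16·23.1667 = 16.3821.
Var(X) = E[X²] − (E[X])² = 16.3821 − 13.7092 = 2.67284.

2.6728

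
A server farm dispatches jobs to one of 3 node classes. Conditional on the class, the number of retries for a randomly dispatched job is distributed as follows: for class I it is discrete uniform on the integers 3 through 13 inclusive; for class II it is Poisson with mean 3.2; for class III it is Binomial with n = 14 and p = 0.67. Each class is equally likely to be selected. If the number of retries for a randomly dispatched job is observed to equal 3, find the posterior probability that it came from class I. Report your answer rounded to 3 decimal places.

Likelihoods P(X=3 | ·): I: 0.0909091; II: 0.222616; III: 0.000553324.
Posterior ∝ prior × likelihood. Numerator for I: 0.333333·0.0909091 = 0.030303.
Normalizing constant: 0.333333·0.0909091 + 0.333333·0.222616 + 0.333333·0.000553324 = 0.104693.
P(I | observation) = 0.030303 / 0.104693 = 0.289447.

0.289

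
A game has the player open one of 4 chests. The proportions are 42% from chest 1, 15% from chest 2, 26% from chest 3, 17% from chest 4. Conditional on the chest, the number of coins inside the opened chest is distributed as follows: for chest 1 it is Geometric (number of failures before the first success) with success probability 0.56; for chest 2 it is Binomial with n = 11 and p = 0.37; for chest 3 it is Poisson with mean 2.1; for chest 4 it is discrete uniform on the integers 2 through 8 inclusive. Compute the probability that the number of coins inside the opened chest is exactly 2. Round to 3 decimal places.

0.158

Conditional on each chest, P(X = 2): 1: 0.108416; 2: 0.117715; 3: 0.270016; 4: 0.142857.
By total probability, P(X = 2) = 0.42·0.108416 + 0.15·0.117715 + 0.26·0.270016 + 0.17·0.142857 = 0.157682.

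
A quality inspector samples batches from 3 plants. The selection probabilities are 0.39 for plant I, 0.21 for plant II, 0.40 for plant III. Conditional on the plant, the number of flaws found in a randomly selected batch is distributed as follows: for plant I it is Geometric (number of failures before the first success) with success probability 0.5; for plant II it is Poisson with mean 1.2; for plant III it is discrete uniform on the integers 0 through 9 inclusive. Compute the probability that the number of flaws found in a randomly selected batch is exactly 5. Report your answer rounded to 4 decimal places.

0.0474

Conditional on each plant, P(X = 5): I: 0.015625; II: 0.00624556; III: 0.1.
By total probability, P(X = 5) = 0.39·0.015625 + 0.21·0.00624556 + 0.4·0.1 = 0.0474053.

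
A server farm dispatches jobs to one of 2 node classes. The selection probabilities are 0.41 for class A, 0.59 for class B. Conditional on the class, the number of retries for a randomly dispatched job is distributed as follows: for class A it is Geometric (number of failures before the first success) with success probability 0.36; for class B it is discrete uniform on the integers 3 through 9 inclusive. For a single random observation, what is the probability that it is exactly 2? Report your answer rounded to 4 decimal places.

Conditional on each class, P(X = 2): A: 0.147456; B: 0.
By total probability, P(X = 2) = 0.41·0.147456 + 0.59·0 = 0.060457.

0.0605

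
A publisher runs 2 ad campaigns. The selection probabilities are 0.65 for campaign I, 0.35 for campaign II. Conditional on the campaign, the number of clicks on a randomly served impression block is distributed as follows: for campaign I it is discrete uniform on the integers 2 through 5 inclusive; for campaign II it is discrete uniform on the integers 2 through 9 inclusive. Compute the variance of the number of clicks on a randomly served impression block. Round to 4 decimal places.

3.5600

Per component, I: μ=3.5, E[X²]=13.5; II: μ=5.5, E[X²]=35.5.
E[X] = 0.65·3.5 + 0.35·5.5 = 4.2.
E[X²] = 0.65·13.5 + 0.35·35.5 = 21.2.
Var(X) = E[X²] − (E[X])² = 21.2 − 17.64 = 3.56.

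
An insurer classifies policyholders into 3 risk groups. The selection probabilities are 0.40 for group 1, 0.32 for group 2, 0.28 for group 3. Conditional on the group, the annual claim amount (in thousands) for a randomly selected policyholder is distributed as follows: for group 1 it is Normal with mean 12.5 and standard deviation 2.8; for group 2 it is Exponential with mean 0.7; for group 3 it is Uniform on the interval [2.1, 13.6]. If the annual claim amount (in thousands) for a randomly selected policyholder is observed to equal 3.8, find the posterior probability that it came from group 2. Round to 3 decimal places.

Likelihoods f(3.8 | ·): 1: 0.00114114; 2: 0.00627052; 3: 0.0869565.
Posterior ∝ prior × likelihood. Numerator for 2: 0.32·0.00627052 = 0.00200657.
Normalizing constant: 0.4·0.00114114 + 0.32·0.00627052 + 0.28·0.0869565 = 0.0268108.
P(2 | observation) = 0.00200657 / 0.0268108 = 0.0748415.

0.075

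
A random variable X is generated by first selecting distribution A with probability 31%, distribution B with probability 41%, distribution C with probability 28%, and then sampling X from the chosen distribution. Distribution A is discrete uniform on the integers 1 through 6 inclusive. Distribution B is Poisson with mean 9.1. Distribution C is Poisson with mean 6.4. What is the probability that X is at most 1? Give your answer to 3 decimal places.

0.056

Conditional on each component, P(X ≤ 1): A: 0.166667; B: 0.00112782; C: 0.0122955.
By total probability, P(X ≤ 1) = 0.31·0.166667 + 0.41·0.00112782 + 0.28·0.0122955 = 0.0555718.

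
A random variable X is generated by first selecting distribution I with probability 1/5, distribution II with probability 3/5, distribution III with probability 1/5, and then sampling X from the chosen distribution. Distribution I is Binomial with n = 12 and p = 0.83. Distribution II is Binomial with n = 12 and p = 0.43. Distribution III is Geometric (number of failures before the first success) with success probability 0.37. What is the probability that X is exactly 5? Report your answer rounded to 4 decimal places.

0.1442

Conditional on each component, P(X = 5): I: 0.00128014; II: 0.22761; III: 0.0367202.
By total probability, P(X = 5) = 0.2·0.00128014 + 0.6·0.22761 + 0.2·0.0367202 = 0.144166.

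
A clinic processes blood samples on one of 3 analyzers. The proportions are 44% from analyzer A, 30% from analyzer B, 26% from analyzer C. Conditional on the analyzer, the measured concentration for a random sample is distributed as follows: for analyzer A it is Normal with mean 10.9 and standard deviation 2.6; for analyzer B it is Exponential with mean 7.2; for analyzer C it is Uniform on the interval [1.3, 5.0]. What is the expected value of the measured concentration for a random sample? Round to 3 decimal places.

Component means — A: 10.9; B: 7.2; C: 3.15.
E[X] = 0.44·10.9 + 0.3·7.2 + 0.26·3.15 = 7.775.

7.775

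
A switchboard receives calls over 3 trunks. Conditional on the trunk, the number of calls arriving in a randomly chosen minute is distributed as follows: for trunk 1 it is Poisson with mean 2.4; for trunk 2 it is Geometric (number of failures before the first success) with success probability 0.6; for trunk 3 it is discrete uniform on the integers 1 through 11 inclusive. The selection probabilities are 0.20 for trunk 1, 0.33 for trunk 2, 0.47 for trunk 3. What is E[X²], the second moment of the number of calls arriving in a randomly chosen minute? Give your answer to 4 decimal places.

For each component E[X²] = Var + (mean)², giving 1: 8.16; 2: 1.55556; 3: 46.
Overall E[X²] = 0.2·8.16 + 0.33·1.55556 + 0.47·46 = 23.7653.

23.7653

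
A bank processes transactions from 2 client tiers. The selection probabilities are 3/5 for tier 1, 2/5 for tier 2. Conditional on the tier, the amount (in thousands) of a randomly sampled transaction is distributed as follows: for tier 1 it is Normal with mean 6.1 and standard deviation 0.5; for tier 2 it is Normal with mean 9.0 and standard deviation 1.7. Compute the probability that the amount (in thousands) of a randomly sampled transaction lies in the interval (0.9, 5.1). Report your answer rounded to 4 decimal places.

Conditional on each tier, P(0.9 < X < 5.1): 1: 0.0227501; 2: 0.0108909.
By total probability, P(0.9 < X < 5.1) = 0.6·0.0227501 + 0.4·0.0108909 = 0.0180064.

0.0180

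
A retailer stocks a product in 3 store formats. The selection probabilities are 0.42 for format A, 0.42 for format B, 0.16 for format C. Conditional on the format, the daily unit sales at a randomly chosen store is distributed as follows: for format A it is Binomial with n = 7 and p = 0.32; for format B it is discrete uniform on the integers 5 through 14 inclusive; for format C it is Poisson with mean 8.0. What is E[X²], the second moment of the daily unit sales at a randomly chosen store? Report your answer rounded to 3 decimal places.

For each component E[X²] = Var + (mean)², giving A: 6.5408; B: 98.5; C: 72.
Overall E[X²] = 0.42·6.5408 + 0.42·98.5 + 0.16·72 = 55.6371.

55.637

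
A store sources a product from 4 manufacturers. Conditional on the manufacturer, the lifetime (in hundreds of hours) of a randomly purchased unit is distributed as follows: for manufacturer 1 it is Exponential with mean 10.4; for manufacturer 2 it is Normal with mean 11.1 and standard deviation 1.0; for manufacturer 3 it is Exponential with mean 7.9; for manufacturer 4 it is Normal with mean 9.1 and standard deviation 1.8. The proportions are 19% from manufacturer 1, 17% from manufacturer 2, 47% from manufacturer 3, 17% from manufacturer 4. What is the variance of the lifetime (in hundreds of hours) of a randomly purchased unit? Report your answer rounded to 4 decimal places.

52.2813

Per component, 1: μ=10.4, E[X²]=216.32; 2: μ=11.1, E[X²]=124.21; 3: μ=7.9, E[X²]=124.82; 4: μ=9.1, E[X²]=86.05.
E[X] = 0.19·10.4 + 0.17·11.1 + 0.47·7.9 + 0.17·9.1 = 9.123.
E[X²] = 0.19·216.32 + 0.17·124.21 + 0.47·124.82 + 0.17·86.05 = 135.51.
Var(X) = E[X²] − (E[X])² = 135.51 − 83.2291 = 52.2813.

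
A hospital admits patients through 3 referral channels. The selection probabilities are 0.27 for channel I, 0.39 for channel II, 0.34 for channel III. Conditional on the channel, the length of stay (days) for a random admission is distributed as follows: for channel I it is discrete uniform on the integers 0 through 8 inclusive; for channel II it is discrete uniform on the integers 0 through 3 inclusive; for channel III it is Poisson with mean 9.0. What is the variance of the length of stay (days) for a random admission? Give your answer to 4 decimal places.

15.7594

Per component, I: μ=4, E[X²]=22.6667; II: μ=1.5, E[X²]=3.5; III: μ=9, E[X²]=90.
E[X] = 0.27·4 + 0.39·1.5 + 0.34·9 = 4.725.
E[X²] = 0.27·22.6667 + 0.39·3.5 + 0.34·90 = 38.085.
Var(X) = E[X²] − (E[X])² = 38.085 − 22.3256 = 15.7594.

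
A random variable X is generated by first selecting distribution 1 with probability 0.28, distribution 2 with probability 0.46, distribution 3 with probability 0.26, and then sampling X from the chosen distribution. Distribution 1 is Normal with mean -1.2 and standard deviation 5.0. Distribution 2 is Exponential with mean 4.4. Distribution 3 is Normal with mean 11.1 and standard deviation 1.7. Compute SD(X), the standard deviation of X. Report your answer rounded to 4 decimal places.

6.0892

Per component, 1: μ=-1.2, E[X²]=26.44; 2: μ=4.4, E[X²]=38.72; 3: μ=11.1, E[X²]=126.1.
E[X] = 0.28·-1.2 + 0.46·4.4 + 0.26·11.1 = 4.574.
E[X²] = 0.28·26.44 + 0.46·38.72 + 0.26·126.1 = 58.0004.
Var(X) = E[X²] − (E[X])² = 58.0004 − 20.9215 = 37.0789.
SD(X) = √37.0789 = 6.08925.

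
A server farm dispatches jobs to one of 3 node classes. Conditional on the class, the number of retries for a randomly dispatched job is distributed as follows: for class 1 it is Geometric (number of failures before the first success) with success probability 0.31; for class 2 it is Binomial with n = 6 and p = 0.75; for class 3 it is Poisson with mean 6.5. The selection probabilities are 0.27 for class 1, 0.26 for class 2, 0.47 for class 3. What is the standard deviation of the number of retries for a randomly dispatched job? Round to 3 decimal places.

Per component, 1: μ=2.22581, E[X²]=12.1342; 2: μ=4.5, E[X²]=21.375; 3: μ=6.5, E[X²]=48.75.
E[X] = 0.27·2.22581 + 0.26·4.5 + 0.47·6.5 = 4.82597.
E[X²] = 0.27·12.1342 + 0.26·21.375 + 0.47·48.75 = 31.7462.
Var(X) = E[X²] − (E[X])² = 31.7462 − 23.29 = 8.45628.
SD(X) = √8.45628 = 2.90797.

2.908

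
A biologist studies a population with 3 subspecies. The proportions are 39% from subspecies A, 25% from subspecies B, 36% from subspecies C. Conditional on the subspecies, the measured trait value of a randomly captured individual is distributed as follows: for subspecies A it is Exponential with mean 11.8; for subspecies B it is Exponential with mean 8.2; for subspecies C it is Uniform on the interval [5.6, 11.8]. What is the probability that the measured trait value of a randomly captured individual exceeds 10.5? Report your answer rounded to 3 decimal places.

Conditional on each subspecies, P(X > 10.5): A: 0.410725; B: 0.277902; C: 0.209677.
By total probability, P(X > 10.5) = 0.39·0.410725 + 0.25·0.277902 + 0.36·0.209677 = 0.305142.

0.305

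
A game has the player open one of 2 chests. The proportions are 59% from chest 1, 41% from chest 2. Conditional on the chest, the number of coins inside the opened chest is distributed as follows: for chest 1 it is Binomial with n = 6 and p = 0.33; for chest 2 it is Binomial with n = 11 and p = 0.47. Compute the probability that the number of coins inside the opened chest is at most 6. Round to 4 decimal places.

Conditional on each chest, P(X ≤ 6): 1: 1; 2: 0.788987.
By total probability, P(X ≤ 6) = 0.59·1 + 0.41·0.788987 = 0.913485.

0.9135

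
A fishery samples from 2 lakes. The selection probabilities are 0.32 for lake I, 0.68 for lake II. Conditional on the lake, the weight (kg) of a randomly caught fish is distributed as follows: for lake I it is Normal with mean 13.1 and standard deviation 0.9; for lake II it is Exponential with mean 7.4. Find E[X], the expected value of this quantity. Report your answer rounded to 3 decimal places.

Component means — I: 13.1; II: 7.4.
E[X] = 0.32·13.1 + 0.68·7.4 = 9.224.

9.224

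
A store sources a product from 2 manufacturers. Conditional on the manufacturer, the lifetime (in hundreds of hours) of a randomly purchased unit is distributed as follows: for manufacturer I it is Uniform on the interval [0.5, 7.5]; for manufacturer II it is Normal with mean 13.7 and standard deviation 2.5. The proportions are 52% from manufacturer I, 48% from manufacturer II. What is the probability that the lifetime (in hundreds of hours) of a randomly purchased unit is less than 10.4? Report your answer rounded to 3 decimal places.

0.565

Conditional on each manufacturer, P(X < 10.4): I: 1; II: 0.0934175.
By total probability, P(X < 10.4) = 0.52·1 + 0.48·0.0934175 = 0.56484.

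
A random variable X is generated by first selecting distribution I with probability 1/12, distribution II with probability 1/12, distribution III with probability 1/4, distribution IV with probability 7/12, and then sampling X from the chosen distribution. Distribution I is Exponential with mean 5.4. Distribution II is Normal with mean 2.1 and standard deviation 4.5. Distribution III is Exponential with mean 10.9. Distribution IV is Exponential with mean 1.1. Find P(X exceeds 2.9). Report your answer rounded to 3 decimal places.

Conditional on each component, P(X > 2.9): I: 0.584477; II: 0.429449; III: 0.766397; IV: 0.0716212.
By total probability, P(X > 2.9) = 0.0833333·0.584477 + 0.0833333·0.429449 + 0.25·0.766397 + 0.583333·0.0716212 = 0.317872.

0.318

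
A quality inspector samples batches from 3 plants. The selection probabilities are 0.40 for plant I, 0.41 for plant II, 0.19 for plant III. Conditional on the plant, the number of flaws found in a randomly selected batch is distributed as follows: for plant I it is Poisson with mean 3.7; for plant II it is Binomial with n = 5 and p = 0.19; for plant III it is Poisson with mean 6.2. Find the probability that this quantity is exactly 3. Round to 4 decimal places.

0.1173

Conditional on each plant, P(X = 3): I: 0.20872; II: 0.0450019; III: 0.0806117.
By total probability, P(X = 3) = 0.4·0.20872 + 0.41·0.0450019 + 0.19·0.0806117 = 0.117255.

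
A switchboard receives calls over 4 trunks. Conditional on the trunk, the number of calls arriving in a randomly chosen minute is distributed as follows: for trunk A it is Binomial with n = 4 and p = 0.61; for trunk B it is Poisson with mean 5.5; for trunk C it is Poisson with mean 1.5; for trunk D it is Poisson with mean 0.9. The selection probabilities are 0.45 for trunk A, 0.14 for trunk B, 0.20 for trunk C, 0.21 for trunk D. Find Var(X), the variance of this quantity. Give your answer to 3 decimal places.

3.666

Per component, A: μ=2.44, E[X²]=6.9052; B: μ=5.5, E[X²]=35.75; C: μ=1.5, E[X²]=3.75; D: μ=0.9, E[X²]=1.71.
E[X] = 0.45·2.44 + 0.14·5.5 + 0.2·1.5 + 0.21·0.9 = 2.357.
E[X²] = 0.45·6.9052 + 0.14·35.75 + 0.2·3.75 + 0.21·1.71 = 9.22144.
Var(X) = E[X²] − (E[X])² = 9.22144 − 5.55545 = 3.66599.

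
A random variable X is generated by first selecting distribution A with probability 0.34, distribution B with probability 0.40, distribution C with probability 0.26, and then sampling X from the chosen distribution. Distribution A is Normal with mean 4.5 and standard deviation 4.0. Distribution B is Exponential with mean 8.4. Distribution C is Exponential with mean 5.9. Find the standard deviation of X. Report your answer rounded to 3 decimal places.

Per component, A: μ=4.5, E[X²]=36.25; B: μ=8.4, E[X²]=141.12; C: μ=5.9, E[X²]=69.62.
E[X] = 0.34·4.5 + 0.4·8.4 + 0.26·5.9 = 6.424.
E[X²] = 0.34·36.25 + 0.4·141.12 + 0.26·69.62 = 86.8742.
Var(X) = E[X²] − (E[X])² = 86.8742 − 41.2678 = 45.6064.
SD(X) = √45.6064 = 6.75325.

6.753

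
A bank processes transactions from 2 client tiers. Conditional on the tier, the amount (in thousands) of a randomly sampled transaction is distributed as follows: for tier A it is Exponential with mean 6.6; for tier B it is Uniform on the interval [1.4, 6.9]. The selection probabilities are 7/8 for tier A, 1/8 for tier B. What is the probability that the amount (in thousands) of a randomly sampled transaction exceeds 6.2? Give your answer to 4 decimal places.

0.3579

Conditional on each tier, P(X > 6.2): A: 0.390865; B: 0.127273.
By total probability, P(X > 6.2) = 0.875·0.390865 + 0.125·0.127273 = 0.357916.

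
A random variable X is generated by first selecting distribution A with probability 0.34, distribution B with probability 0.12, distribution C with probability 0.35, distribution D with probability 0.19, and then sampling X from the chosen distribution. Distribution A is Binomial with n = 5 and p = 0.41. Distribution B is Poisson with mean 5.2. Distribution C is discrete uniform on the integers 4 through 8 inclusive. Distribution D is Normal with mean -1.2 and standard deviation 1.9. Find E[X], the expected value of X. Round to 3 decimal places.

3.193

Component means — A: 2.05; B: 5.2; C: 6; D: -1.2.
E[X] = 0.34·2.05 + 0.12·5.2 + 0.35·6 + 0.19·-1.2 = 3.193.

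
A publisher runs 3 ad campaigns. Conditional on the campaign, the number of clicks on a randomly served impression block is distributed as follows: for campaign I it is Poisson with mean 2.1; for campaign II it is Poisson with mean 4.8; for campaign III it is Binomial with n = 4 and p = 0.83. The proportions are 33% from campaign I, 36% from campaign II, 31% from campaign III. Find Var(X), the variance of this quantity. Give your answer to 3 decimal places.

3.859

Per component, I: μ=2.1, E[X²]=6.51; II: μ=4.8, E[X²]=27.84; III: μ=3.32, E[X²]=11.5868.
E[X] = 0.33·2.1 + 0.36·4.8 + 0.31·3.32 = 3.4502.
E[X²] = 0.33·6.51 + 0.36·27.84 + 0.31·11.5868 = 15.7626.
Var(X) = E[X²] − (E[X])² = 15.7626 − 11.9039 = 3.85873.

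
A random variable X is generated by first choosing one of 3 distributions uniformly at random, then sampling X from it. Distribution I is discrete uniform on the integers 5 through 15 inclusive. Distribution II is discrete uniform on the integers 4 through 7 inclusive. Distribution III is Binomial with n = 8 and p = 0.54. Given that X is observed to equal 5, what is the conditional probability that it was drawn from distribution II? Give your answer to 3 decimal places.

Likelihoods P(X=5 | ·): I: 0.0909091; II: 0.25; III: 0.250282.
Posterior ∝ prior × likelihood. Numerator for II: 0.333333·0.25 = 0.0833333.
Normalizing constant: 0.333333·0.0909091 + 0.333333·0.25 + 0.333333·0.250282 = 0.197064.
P(II | observation) = 0.0833333 / 0.197064 = 0.422875.

0.423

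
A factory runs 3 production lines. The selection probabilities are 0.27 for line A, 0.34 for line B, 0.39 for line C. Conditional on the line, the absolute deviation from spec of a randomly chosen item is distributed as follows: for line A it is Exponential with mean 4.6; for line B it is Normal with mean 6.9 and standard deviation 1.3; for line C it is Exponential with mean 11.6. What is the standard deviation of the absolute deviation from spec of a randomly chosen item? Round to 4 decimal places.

Per component, A: μ=4.6, E[X²]=42.32; B: μ=6.9, E[X²]=49.3; C: μ=11.6, E[X²]=269.12.
E[X] = 0.27·4.6 + 0.34·6.9 + 0.39·11.6 = 8.112.
E[X²] = 0.27·42.32 + 0.34·49.3 + 0.39·269.12 = 133.145.
Var(X) = E[X²] − (E[X])² = 133.145 − 65.8045 = 67.3407.
SD(X) = √67.3407 = 8.20614.

8.2061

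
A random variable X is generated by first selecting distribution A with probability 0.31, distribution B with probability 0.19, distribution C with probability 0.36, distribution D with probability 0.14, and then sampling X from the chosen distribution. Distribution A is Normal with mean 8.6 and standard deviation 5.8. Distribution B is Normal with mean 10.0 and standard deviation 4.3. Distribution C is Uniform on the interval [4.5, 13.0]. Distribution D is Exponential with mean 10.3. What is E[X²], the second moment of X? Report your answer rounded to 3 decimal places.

115.304

For each component E[X²] = Var + (mean)², giving A: 107.6; B: 118.49; C: 82.5833; D: 212.18.
Overall E[X²] = 0.31·107.6 + 0.19·118.49 + 0.36·82.5833 + 0.14·212.18 = 115.304.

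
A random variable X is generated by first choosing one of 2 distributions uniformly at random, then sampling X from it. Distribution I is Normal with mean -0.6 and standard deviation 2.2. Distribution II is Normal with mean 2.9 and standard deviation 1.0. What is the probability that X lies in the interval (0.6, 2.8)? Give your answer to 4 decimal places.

0.3405

Conditional on each component, P(0.6 < X < 2.8): I: 0.231602; II: 0.449448.
By total probability, P(0.6 < X < 2.8) = 0.5·0.231602 + 0.5·0.449448 = 0.340525.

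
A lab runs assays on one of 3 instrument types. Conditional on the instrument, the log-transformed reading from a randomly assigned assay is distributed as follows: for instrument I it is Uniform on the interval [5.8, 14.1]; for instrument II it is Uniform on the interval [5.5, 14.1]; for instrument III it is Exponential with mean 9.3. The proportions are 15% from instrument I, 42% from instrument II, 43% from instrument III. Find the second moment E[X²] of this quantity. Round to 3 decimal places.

For each component E[X²] = Var + (mean)², giving I: 104.743; II: 102.203; III: 172.98.
Overall E[X²] = 0.15·104.743 + 0.42·102.203 + 0.43·172.98 = 133.018.

133.018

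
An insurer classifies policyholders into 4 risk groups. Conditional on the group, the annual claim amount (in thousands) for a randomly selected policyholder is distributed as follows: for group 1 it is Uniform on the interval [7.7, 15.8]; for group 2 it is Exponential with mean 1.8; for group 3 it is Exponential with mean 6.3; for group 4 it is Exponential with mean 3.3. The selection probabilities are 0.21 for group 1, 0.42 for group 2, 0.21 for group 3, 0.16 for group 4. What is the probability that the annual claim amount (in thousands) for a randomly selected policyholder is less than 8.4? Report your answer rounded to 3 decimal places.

Conditional on each group, P(X < 8.4): 1: 0.0864198; 2: 0.990596; 3: 0.736403; 4: 0.921563.
By total probability, P(X < 8.4) = 0.21·0.0864198 + 0.42·0.990596 + 0.21·0.736403 + 0.16·0.921563 = 0.736293.

0.736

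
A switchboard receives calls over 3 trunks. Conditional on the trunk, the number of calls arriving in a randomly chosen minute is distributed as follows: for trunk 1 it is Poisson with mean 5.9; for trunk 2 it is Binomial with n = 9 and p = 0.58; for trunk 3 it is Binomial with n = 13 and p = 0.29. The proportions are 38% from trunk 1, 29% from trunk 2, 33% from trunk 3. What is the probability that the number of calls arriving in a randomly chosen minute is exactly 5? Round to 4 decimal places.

Conditional on each trunk, P(X = 5): 1: 0.163208; 2: 0.25734; 3: 0.170465.
By total probability, P(X = 5) = 0.38·0.163208 + 0.29·0.25734 + 0.33·0.170465 = 0.192901.

0.1929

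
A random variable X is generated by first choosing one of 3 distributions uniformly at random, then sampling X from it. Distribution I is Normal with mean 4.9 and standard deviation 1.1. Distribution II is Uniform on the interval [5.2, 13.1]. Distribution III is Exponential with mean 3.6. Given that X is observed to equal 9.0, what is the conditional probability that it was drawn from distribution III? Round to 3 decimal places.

0.152

Likelihoods f(9.0 | ·): I: 0.000348968; II: 0.126582; III: 0.0228014.
Posterior ∝ prior × likelihood. Numerator for III: 0.333333·0.0228014 = 0.00760046.
Normalizing constant: 0.333333·0.000348968 + 0.333333·0.126582 + 0.333333·0.0228014 = 0.0499109.
P(III | observation) = 0.00760046 / 0.0499109 = 0.152281.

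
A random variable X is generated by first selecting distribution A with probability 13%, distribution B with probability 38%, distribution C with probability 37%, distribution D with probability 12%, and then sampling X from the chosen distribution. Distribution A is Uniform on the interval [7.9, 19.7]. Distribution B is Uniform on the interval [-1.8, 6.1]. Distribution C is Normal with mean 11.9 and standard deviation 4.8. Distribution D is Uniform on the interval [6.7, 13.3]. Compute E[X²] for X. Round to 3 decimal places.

For each component E[X²] = Var + (mean)², giving A: 202.043; B: 9.82333; C: 164.65; D: 103.63.
Overall E[X²] = 0.13·202.043 + 0.38·9.82333 + 0.37·164.65 + 0.12·103.63 = 103.355.

103.355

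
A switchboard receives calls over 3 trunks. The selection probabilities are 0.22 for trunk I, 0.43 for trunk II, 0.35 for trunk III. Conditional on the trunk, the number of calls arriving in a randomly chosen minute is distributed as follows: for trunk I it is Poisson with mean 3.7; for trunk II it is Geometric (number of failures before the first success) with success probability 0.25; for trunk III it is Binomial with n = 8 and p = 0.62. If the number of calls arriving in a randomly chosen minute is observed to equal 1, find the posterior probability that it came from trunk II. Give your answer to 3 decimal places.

0.785

Likelihoods P(X=1 | ·): I: 0.091477; II: 0.1875; III: 0.00567501.
Posterior ∝ prior × likelihood. Numerator for II: 0.43·0.1875 = 0.080625.
Normalizing constant: 0.22·0.091477 + 0.43·0.1875 + 0.35·0.00567501 = 0.102736.
P(II | observation) = 0.080625 / 0.102736 = 0.784777.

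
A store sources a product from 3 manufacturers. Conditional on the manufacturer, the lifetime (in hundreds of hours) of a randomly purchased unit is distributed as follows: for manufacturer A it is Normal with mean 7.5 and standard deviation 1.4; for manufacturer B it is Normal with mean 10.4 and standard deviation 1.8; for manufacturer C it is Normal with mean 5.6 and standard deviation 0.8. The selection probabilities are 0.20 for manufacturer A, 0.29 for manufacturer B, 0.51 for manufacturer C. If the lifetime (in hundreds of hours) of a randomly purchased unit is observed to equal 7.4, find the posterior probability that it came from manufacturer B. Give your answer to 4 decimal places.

Likelihoods f(7.4 | ·): A: 0.284233; B: 0.0552651; C: 0.0396746.
Posterior ∝ prior × likelihood. Numerator for B: 0.29·0.0552651 = 0.0160269.
Normalizing constant: 0.2·0.284233 + 0.29·0.0552651 + 0.51·0.0396746 = 0.0931075.
P(B | observation) = 0.0160269 / 0.0931075 = 0.172133.

0.1721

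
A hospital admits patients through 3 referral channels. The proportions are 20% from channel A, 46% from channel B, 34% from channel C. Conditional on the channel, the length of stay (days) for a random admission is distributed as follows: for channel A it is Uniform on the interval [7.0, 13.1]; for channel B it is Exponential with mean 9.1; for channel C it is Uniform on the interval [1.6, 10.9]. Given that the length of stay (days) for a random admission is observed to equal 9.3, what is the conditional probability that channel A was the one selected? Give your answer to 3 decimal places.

Likelihoods f(9.3 | ·): A: 0.163934; B: 0.0395475; C: 0.107527.
Posterior ∝ prior × likelihood. Numerator for A: 0.2·0.163934 = 0.0327869.
Normalizing constant: 0.2·0.163934 + 0.46·0.0395475 + 0.34·0.107527 = 0.0875379.
P(A | observation) = 0.0327869 / 0.0875379 = 0.374545.

0.375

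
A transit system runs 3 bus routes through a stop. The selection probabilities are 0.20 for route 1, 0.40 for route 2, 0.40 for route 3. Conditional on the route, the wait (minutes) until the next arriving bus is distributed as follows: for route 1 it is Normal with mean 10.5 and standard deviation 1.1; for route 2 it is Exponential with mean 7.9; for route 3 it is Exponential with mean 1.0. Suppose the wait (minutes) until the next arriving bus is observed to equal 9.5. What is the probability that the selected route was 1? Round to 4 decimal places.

0.7589

Likelihoods f(9.5 | ·): 1: 0.239915; 2: 0.0380295; 3: 7.48518e-05.
Posterior ∝ prior × likelihood. Numerator for 1: 0.2·0.239915 = 0.0479829.
Normalizing constant: 0.2·0.239915 + 0.4·0.0380295 + 0.4·7.48518e-05 = 0.0632247.
P(1 | observation) = 0.0479829 / 0.0632247 = 0.758928.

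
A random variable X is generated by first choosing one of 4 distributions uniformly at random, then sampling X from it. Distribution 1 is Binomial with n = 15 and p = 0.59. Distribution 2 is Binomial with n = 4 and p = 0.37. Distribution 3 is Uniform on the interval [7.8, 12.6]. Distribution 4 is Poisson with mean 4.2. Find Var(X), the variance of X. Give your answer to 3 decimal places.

Per component, 1: μ=8.85, E[X²]=81.951; 2: μ=1.48, E[X²]=3.1228; 3: μ=10.2, E[X²]=105.96; 4: μ=4.2, E[X²]=21.84.
E[X] = 0.25·8.85 + 0.25·1.48 + 0.25·10.2 + 0.25·4.2 = 6.1825.
E[X²] = 0.25·81.951 + 0.25·3.1228 + 0.25·105.96 + 0.25·21.84 = 53.2184.
Var(X) = E[X²] − (E[X])² = 53.2184 − 38.2233 = 14.9951.

14.995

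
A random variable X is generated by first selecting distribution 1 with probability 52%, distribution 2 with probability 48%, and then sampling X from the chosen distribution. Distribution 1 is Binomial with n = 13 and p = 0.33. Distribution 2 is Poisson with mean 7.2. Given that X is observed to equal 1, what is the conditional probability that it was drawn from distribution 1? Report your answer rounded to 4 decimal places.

0.8762

Likelihoods P(X=1 | ·): 1: 0.0351039; 2: 0.00537542.
Posterior ∝ prior × likelihood. Numerator for 1: 0.52·0.0351039 = 0.018254.
Normalizing constant: 0.52·0.0351039 + 0.48·0.00537542 = 0.0208342.
P(1 | observation) = 0.018254 / 0.0208342 = 0.876156.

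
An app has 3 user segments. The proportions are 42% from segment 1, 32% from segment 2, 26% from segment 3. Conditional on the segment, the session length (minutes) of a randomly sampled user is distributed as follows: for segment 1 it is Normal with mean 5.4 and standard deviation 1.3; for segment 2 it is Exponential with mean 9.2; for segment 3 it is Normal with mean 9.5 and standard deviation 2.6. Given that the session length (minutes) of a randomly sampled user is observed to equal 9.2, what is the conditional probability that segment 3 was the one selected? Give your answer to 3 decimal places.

0.731

Likelihoods f(9.2 | ·): 1: 0.00428133; 2: 0.0399869; 3: 0.152421.
Posterior ∝ prior × likelihood. Numerator for 3: 0.26·0.152421 = 0.0396295.
Normalizing constant: 0.42·0.00428133 + 0.32·0.0399869 + 0.26·0.152421 = 0.0542235.
P(3 | observation) = 0.0396295 / 0.0542235 = 0.730855.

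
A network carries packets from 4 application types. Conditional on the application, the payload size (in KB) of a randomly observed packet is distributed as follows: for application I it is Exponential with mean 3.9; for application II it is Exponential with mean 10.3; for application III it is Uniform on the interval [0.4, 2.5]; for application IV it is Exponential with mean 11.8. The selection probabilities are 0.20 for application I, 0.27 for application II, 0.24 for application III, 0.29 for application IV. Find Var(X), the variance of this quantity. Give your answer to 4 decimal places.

Per component, I: μ=3.9, E[X²]=30.42; II: μ=10.3, E[X²]=212.18; III: μ=1.45, E[X²]=2.47; IV: μ=11.8, E[X²]=278.48.
E[X] = 0.2·3.9 + 0.27·10.3 + 0.24·1.45 + 0.29·11.8 = 7.331.
E[X²] = 0.2·30.42 + 0.27·212.18 + 0.24·2.47 + 0.29·278.48 = 144.725.
Var(X) = E[X²] − (E[X])² = 144.725 − 53.7436 = 90.981.

90.9810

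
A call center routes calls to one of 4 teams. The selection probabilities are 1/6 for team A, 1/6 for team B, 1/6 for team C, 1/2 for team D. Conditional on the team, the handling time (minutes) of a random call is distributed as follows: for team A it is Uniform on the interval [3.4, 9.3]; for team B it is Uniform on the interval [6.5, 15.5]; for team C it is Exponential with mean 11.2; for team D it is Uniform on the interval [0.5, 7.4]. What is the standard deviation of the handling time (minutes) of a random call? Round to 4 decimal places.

5.8954

Per component, A: μ=6.35, E[X²]=43.2233; B: μ=11, E[X²]=127.75; C: μ=11.2, E[X²]=250.88; D: μ=3.95, E[X²]=19.57.
E[X] = 0.166667·6.35 + 0.166667·11 + 0.166667·11.2 + 0.5·3.95 = 6.73333.
E[X²] = 0.166667·43.2233 + 0.166667·127.75 + 0.166667·250.88 + 0.5·19.57 = 80.0939.
Var(X) = E[X²] − (E[X])² = 80.0939 − 45.3378 = 34.7561.
SD(X) = √34.7561 = 5.89543.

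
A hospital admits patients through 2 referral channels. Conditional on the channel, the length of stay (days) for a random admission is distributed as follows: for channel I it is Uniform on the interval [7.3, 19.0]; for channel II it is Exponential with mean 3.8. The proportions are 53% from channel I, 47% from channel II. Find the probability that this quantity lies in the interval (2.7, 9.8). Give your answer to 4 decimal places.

Conditional on each channel, P(2.7 < X < 9.8): I: 0.213675; II: 0.415532.
By total probability, P(2.7 < X < 9.8) = 0.53·0.213675 + 0.47·0.415532 = 0.308548.

0.3085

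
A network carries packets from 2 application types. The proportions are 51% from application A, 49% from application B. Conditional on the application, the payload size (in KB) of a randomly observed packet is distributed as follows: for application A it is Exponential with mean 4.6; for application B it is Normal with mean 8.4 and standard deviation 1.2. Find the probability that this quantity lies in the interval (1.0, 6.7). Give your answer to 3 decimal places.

Conditional on each application, P(1.0 < X < 6.7): A: 0.57157; B: 0.0782902.
By total probability, P(1.0 < X < 6.7) = 0.51·0.57157 + 0.49·0.0782902 = 0.329863.

0.330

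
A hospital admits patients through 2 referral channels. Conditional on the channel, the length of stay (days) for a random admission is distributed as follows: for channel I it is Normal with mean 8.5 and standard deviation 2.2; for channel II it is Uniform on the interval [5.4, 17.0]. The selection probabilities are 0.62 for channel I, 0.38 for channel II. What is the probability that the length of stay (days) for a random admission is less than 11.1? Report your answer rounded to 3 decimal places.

0.733

Conditional on each channel, P(X < 11.1): I: 0.881361; II: 0.491379.
By total probability, P(X < 11.1) = 0.62·0.881361 + 0.38·0.491379 = 0.733168.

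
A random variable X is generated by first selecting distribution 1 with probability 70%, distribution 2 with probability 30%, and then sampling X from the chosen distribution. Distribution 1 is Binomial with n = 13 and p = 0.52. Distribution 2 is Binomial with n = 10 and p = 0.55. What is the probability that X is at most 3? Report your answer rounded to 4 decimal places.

0.0542

Conditional on each component, P(X ≤ 3): 1: 0.0337648; 2: 0.101995.
By total probability, P(X ≤ 3) = 0.7·0.0337648 + 0.3·0.101995 = 0.0542338.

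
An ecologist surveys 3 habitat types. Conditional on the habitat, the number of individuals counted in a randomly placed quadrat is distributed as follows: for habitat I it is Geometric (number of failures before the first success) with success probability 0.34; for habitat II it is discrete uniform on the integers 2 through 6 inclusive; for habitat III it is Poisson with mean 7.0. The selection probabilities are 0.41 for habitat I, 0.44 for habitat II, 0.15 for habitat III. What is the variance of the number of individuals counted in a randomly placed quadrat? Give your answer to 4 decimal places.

Per component, I: μ=1.94118, E[X²]=9.47751; II: μ=4, E[X²]=18; III: μ=7, E[X²]=56.
E[X] = 0.41·1.94118 + 0.44·4 + 0.15·7 = 3.60588.
E[X²] = 0.41·9.47751 + 0.44·18 + 0.15·56 = 20.2058.
Var(X) = E[X²] − (E[X])² = 20.2058 − 13.0024 = 7.20339.

7.2034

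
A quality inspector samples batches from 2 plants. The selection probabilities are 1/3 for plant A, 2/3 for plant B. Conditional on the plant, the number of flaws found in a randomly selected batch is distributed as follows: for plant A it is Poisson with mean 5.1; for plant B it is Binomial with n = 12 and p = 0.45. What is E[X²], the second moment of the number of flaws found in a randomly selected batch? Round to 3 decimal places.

31.790

For each component E[X²] = Var + (mean)², giving A: 31.11; B: 32.13.
Overall E[X²] = 0.333333·31.11 + 0.666667·32.13 = 31.79.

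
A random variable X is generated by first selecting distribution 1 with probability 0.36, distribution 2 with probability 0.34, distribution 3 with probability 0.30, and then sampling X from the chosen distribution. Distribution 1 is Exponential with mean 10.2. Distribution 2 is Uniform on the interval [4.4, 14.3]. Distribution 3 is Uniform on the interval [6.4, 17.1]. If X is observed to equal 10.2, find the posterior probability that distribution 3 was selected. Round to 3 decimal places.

0.372

Likelihoods f(10.2 | ·): 1: 0.0360666; 2: 0.10101; 3: 0.0934579.
Posterior ∝ prior × likelihood. Numerator for 3: 0.3·0.0934579 = 0.0280374.
Normalizing constant: 0.36·0.0360666 + 0.34·0.10101 + 0.3·0.0934579 = 0.0753648.
P(3 | observation) = 0.0280374 / 0.0753648 = 0.372022.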